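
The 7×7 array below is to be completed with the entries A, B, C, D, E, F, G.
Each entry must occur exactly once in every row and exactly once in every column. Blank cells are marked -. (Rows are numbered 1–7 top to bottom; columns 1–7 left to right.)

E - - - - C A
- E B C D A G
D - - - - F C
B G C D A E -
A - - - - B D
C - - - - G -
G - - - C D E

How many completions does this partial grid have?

28

Row 1, column 2: eliminating its row and column leaves {B, D, F}.
Row 1, column 3: eliminating its row and column leaves {D, F, G}.
Row 1, column 4: eliminating its row and column leaves {B, F, G}.
Row 1, column 5: eliminating its row and column leaves {B, F, G}.
Row 2, column 1: eliminating its row and column leaves {F}.
Row 3, column 2: eliminating its row and column leaves {A, B}.
Row 3, column 3: eliminating its row and column leaves {A, E, G}.
Row 3, column 4: eliminating its row and column leaves {A, B, E, G}.
Row 3, column 5: eliminating its row and column leaves {B, E, G}.
Row 4, column 7: eliminating its row and column leaves {F}.
Row 5, column 2: eliminating its row and column leaves {C, F}.
Row 5, column 3: eliminating its row and column leaves {E, F, G}.
Row 5, column 4: eliminating its row and column leaves {E, F, G}.
Row 5, column 5: eliminating its row and column leaves {E, F, G}.
Row 6, column 2: eliminating its row and column leaves {A, B, D, F}.
Row 6, column 3: eliminating its row and column leaves {A, D, E, F}.
Row 6, column 4: eliminating its row and column leaves {A, B, E, F}.
Row 6, column 5: eliminating its row and column leaves {B, E, F}.
Row 6, column 7: eliminating its row and column leaves {B, F}.
Row 7, column 2: eliminating its row and column leaves {A, B, F}.
Row 7, column 3: eliminating its row and column leaves {A, F}.
Row 7, column 4: eliminating its row and column leaves {A, B, F}.
Enumerating the assignments across these blanks that avoid any row or column repeat gives 28 completions.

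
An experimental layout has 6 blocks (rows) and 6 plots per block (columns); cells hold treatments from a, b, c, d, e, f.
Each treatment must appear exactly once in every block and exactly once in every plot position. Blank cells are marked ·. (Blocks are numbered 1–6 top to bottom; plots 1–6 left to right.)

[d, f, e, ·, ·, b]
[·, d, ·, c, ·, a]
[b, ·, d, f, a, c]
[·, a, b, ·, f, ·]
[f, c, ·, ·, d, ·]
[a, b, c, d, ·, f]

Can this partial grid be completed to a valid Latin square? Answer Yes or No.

No block or plot among the givens repeats a symbol, and propagating forced cells runs into no contradiction.
One valid completion exists (for instance, d f e a c b / e d f c b a / b e d f a c / c a b e f d / f c a b d e / a b c d e f).

Yes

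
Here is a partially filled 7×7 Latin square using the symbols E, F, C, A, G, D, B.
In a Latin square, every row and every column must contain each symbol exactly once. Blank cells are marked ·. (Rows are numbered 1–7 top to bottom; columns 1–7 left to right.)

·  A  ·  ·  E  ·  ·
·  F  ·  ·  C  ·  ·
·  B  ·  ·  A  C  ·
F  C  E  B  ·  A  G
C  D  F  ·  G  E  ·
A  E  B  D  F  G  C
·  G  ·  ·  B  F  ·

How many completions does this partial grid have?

9

Row 1, column 1: eliminating its row and column leaves {G, D, B}.
Row 1, column 3: eliminating its row and column leaves {C, G, D}.
Row 1, column 4: eliminating its row and column leaves {F, C, G}.
Row 1, column 6: eliminating its row and column leaves {D, B}.
Row 1, column 7: eliminating its row and column leaves {F, D, B}.
Row 2, column 1: eliminating its row and column leaves {E, G, D, B}.
Row 2, column 3: eliminating its row and column leaves {A, G, D}.
Row 2, column 4: eliminating its row and column leaves {E, A, G}.
Row 2, column 6: eliminating its row and column leaves {D, B}.
Row 2, column 7: eliminating its row and column leaves {E, A, D, B}.
Row 3, column 1: eliminating its row and column leaves {E, G, D}.
Row 3, column 3: eliminating its row and column leaves {G, D}.
Row 3, column 4: eliminating its row and column leaves {E, F, G}.
Row 3, column 7: eliminating its row and column leaves {E, F, D}.
Row 4, column 5: eliminating its row and column leaves {D}.
Row 5, column 4: eliminating its row and column leaves {A}.
Row 5, column 7: eliminating its row and column leaves {A, B}.
Row 7, column 1: eliminating its row and column leaves {E, D}.
Row 7, column 3: eliminating its row and column leaves {C, A, D}.
Row 7, column 4: eliminating its row and column leaves {E, C, A}.
Row 7, column 7: eliminating its row and column leaves {E, A, D}.
Enumerating the assignments across these blanks that avoid any row or column repeat gives 9 completions.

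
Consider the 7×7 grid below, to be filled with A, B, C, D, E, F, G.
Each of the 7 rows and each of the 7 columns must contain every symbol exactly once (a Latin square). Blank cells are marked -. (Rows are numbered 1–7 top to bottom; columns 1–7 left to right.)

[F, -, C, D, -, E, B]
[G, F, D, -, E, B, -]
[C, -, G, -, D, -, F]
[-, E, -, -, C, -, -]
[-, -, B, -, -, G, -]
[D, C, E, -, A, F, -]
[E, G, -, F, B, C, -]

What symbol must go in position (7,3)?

A

Row 7 already has {B, C, E, F, G} and column 3 already has {B, C, D, E, G}, so row 7, column 3 must be A.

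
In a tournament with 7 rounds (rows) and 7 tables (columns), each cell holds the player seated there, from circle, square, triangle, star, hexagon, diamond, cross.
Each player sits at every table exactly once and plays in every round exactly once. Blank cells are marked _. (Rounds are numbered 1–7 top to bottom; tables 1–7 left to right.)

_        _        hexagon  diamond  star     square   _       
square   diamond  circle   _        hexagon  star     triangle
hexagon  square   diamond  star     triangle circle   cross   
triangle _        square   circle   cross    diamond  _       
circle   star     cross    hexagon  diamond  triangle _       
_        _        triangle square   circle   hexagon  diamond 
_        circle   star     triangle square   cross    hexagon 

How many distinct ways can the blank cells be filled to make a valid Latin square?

Round 1, table 1: eliminating its round and table leaves {cross}.
Round 1, table 2: eliminating its round and table leaves {triangle, cross}.
Round 1, table 7: eliminating its round and table leaves {circle}.
Round 2, table 4: eliminating its round and table leaves {cross}.
Round 4, table 2: eliminating its round and table leaves {hexagon}.
Round 4, table 7: eliminating its round and table leaves {star}.
Round 5, table 7: eliminating its round and table leaves {square}.
Round 6, table 1: eliminating its round and table leaves {star, cross}.
Round 6, table 2: eliminating its round and table leaves {cross}.
Round 7, table 1: eliminating its round and table leaves {diamond}.
Only one assignment across all blanks avoids any round or table repeat, giving 1 completion.

1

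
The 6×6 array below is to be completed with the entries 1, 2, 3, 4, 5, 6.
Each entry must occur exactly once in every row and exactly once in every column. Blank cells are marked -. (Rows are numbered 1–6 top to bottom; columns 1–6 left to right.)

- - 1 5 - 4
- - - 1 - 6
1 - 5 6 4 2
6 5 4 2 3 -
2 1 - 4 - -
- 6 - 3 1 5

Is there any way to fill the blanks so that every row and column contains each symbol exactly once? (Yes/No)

No row or column among the givens repeats a symbol, and propagating forced cells runs into no contradiction.
One valid completion exists (for instance, 3 2 1 5 6 4 / 5 4 3 1 2 6 / 1 3 5 6 4 2 / 6 5 4 2 3 1 / 2 1 6 4 5 3 / 4 6 2 3 1 5).

Yes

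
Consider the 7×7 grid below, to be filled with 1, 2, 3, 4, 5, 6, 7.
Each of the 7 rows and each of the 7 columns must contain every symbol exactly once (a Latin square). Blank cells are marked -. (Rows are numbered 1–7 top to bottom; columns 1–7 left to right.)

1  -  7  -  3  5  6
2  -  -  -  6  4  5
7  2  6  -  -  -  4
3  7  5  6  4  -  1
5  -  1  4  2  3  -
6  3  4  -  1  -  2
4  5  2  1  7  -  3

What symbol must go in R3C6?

1

Row 3 already has {2, 4, 6, 7} and column 6 already has {3, 4, 5}, so row 3, column 6 must be 1.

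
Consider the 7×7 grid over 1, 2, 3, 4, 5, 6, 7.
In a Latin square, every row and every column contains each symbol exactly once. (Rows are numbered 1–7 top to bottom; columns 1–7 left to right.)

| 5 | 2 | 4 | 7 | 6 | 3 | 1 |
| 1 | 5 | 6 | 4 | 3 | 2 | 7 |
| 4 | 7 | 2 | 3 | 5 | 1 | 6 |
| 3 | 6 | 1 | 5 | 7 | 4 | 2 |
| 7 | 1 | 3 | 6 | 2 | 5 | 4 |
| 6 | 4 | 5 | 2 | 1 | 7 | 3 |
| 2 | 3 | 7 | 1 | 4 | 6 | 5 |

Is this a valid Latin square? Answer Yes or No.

Yes

Each row is a permutation of the 7 symbols, and so is each column.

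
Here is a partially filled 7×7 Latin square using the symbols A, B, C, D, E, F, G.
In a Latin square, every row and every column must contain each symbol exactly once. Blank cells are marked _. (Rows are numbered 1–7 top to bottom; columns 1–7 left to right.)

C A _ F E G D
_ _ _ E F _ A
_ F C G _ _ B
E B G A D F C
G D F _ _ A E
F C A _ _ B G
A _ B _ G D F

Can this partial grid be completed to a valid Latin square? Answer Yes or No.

No

Row 1, column 3: row 1 together with column 3 already contain {A, B, C, D, E, F, G} — every symbol — so nothing can go there. The grid has no valid completion.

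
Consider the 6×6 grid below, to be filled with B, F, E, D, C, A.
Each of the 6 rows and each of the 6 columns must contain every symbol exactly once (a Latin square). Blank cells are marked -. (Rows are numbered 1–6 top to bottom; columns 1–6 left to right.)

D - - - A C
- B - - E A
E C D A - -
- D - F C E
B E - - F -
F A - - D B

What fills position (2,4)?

D

Row 1, column 2: row 1 has {D, C, A} and column 2 has {B, E, D, C, A}, leaving only F.
Row 2, column 1: row 2 has {B, E, A} and column 1 has {B, F, E, D}, leaving only C.
Row 2 already has {B, E, C, A} and column 4 already has {F, A}, so row 2, column 4 must be D.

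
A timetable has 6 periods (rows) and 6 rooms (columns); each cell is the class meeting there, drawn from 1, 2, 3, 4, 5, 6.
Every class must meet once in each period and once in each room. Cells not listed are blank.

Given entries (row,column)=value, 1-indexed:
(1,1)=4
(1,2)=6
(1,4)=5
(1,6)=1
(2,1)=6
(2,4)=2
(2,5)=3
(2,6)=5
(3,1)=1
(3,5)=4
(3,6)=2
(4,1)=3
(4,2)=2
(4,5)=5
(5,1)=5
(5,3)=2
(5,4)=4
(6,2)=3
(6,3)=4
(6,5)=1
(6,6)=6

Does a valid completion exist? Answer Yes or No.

No

Period 6, room 4: period 6 together with room 4 already contain {1, 2, 3, 4, 5, 6} — every symbol — so nothing can go there. The grid has no valid completion.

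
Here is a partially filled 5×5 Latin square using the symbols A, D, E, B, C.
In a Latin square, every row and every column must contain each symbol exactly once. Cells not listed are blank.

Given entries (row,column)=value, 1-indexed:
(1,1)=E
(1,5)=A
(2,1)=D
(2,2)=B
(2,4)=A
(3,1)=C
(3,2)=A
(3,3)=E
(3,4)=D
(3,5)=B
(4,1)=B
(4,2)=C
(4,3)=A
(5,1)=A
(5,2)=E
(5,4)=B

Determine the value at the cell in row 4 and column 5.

D

Row 1, column 2: row 1 has {A, E} and column 2 has {A, E, B, C}, leaving only D.
Row 1, column 4: row 1 has {A, D, E} and column 4 has {A, D, B}, leaving only C.
Row 1, column 3: row 1 has {A, D, E, C} and column 3 has {A, E}, leaving only B.
Row 2, column 3: row 2 has {A, D, B} and column 3 has {A, E, B}, leaving only C.
Row 2, column 5: row 2 has {A, D, B, C} and column 5 has {A, B}, leaving only E.
Row 4 already has {A, B, C} and column 5 already has {A, E, B}, so row 4, column 5 must be D.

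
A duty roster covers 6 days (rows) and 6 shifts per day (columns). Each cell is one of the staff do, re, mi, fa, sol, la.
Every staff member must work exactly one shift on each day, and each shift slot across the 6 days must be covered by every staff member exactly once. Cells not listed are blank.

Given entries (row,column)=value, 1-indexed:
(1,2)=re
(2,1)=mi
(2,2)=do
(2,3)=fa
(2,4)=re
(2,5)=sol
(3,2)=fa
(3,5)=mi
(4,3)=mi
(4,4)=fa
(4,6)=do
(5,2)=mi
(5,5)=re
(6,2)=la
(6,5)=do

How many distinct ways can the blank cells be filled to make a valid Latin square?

24

Day 1, shift 1: eliminating its day and shift leaves {do, fa, sol, la}.
Day 1, shift 3: eliminating its day and shift leaves {do, sol, la}.
Day 1, shift 4: eliminating its day and shift leaves {do, mi, sol, la}.
Day 1, shift 5: eliminating its day and shift leaves {fa, la}.
Day 1, shift 6: eliminating its day and shift leaves {mi, fa, sol, la}.
Day 2, shift 6: eliminating its day and shift leaves {la}.
Day 3, shift 1: eliminating its day and shift leaves {do, re, sol, la}.
Day 3, shift 3: eliminating its day and shift leaves {do, re, sol, la}.
Day 3, shift 4: eliminating its day and shift leaves {do, sol, la}.
Day 3, shift 6: eliminating its day and shift leaves {re, sol, la}.
Day 4, shift 1: eliminating its day and shift leaves {re, sol, la}.
Day 4, shift 2: eliminating its day and shift leaves {sol}.
Day 4, shift 5: eliminating its day and shift leaves {la}.
Day 5, shift 1: eliminating its day and shift leaves {do, fa, sol, la}.
Day 5, shift 3: eliminating its day and shift leaves {do, sol, la}.
Day 5, shift 4: eliminating its day and shift leaves {do, sol, la}.
Day 5, shift 6: eliminating its day and shift leaves {fa, sol, la}.
Day 6, shift 1: eliminating its day and shift leaves {re, fa, sol}.
Day 6, shift 3: eliminating its day and shift leaves {re, sol}.
Day 6, shift 4: eliminating its day and shift leaves {mi, sol}.
Day 6, shift 6: eliminating its day and shift leaves {re, mi, fa, sol}.
Enumerating the assignments across these blanks that avoid any day or shift repeat gives 24 completions.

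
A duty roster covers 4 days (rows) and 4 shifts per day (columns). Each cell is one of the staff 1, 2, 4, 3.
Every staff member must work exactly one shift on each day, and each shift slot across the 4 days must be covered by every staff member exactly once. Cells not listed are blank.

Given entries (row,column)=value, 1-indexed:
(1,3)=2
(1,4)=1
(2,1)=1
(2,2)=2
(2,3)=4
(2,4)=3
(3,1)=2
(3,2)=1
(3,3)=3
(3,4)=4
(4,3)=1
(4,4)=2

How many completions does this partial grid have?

2

Day 1, shift 1: eliminating its day and shift leaves {4, 3}.
Day 1, shift 2: eliminating its day and shift leaves {4, 3}.
Day 4, shift 1: eliminating its day and shift leaves {4, 3}.
Day 4, shift 2: eliminating its day and shift leaves {4, 3}.
Enumerating the assignments across these blanks that avoid any day or shift repeat gives 2 completions.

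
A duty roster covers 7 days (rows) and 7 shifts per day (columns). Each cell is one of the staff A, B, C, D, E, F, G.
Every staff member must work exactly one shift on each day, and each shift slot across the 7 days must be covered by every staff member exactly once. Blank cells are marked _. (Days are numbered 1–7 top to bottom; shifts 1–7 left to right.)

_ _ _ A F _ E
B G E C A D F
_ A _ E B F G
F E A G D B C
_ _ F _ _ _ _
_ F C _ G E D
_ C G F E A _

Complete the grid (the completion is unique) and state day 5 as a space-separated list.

E B F D C G A

Day 5, shift 5: day 5 has {F} and shift 5 has {A, B, D, E, F, G}, leaving only C.
Day 5, shift 6: day 5 has {C, F} and shift 6 has {A, B, D, E, F}, leaving only G.
Day 1, shift 6: day 1 has {A, E, F} and shift 6 has {A, B, D, E, F, G}, leaving only C.
Day 3, shift 3: day 3 has {A, B, E, F, G} and shift 3 has {A, C, E, F, G}, leaving only D.
Day 1, shift 3: day 1 has {A, C, E, F} and shift 3 has {A, C, D, E, F, G}, leaving only B.
Day 1, shift 2: day 1 has {A, B, C, E, F} and shift 2 has {A, C, E, F, G}, leaving only D.
Day 5, shift 2: day 5 has {C, F, G} and shift 2 has {A, C, D, E, F, G}, leaving only B.
Day 5, shift 4: day 5 has {B, C, F, G} and shift 4 has {A, C, E, F, G}, leaving only D.
Day 5, shift 7: day 5 has {B, C, D, F, G} and shift 7 has {C, D, E, F, G}, leaving only A.
Day 5, shift 1: day 5 has {A, B, C, D, F, G} and shift 1 has {B, F}, leaving only E.
So day 5 reads: E B F D C G A.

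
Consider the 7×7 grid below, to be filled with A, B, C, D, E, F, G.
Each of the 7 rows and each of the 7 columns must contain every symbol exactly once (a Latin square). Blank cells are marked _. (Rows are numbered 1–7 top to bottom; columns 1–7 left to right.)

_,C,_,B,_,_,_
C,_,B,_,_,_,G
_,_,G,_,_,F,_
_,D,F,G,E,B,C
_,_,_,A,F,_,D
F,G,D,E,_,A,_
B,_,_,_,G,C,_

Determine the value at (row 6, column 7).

B

Row 6 already has {A, D, E, F, G} and column 7 already has {C, D, G}, so row 6, column 7 must be B.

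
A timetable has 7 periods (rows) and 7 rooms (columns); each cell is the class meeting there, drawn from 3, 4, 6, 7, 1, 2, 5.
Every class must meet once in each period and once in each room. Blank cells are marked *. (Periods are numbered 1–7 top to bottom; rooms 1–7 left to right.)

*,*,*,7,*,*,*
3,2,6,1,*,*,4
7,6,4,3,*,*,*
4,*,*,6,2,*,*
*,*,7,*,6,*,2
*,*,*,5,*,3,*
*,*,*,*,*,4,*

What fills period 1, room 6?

Period 5, room 4: period 5 has {6, 7, 2} and room 4 has {3, 6, 7, 1, 5}, leaving only 4.
Period 7, room 4: period 7 has {4} and room 4 has {3, 4, 6, 7, 1, 5}, leaving only 2.
Period 1, room 6 is narrowed to {6, 1, 2, 5}.
If it were 1, then period 4, room 6 would be left with no valid symbol.
If it were 2, propagating the remaining blanks reaches a contradiction.
If it were 5, then period 5, room 6 would be left with no valid symbol.
So period 1, room 6 must be 6.

6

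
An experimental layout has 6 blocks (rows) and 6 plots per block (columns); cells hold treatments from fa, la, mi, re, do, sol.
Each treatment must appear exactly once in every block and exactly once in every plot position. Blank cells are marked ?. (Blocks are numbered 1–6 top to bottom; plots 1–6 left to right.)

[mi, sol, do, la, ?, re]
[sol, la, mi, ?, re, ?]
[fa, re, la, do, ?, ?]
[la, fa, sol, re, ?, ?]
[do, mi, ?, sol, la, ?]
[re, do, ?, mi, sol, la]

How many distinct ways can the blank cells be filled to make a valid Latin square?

1

Block 1, plot 5: eliminating its block and plot leaves {fa}.
Block 2, plot 4: eliminating its block and plot leaves {fa}.
Block 2, plot 6: eliminating its block and plot leaves {fa, do}.
Block 3, plot 5: eliminating its block and plot leaves {mi}.
Block 3, plot 6: eliminating its block and plot leaves {mi, sol}.
Block 4, plot 5: eliminating its block and plot leaves {mi, do}.
Block 4, plot 6: eliminating its block and plot leaves {mi, do}.
Block 5, plot 3: eliminating its block and plot leaves {fa, re}.
Block 5, plot 6: eliminating its block and plot leaves {fa}.
Block 6, plot 3: eliminating its block and plot leaves {fa}.
Only one assignment across all blanks avoids any block or plot repeat, giving 1 completion.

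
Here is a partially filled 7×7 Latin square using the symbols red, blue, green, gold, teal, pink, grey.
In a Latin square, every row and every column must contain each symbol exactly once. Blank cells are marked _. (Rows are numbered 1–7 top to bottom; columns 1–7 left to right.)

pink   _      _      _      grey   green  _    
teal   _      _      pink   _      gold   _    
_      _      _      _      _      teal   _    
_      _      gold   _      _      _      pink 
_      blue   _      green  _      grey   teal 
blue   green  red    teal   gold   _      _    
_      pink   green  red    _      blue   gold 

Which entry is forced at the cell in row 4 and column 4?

Row 4, column 6: row 4 has {gold, pink} and column 6 has {blue, green, gold, teal, grey}, leaving only red.
Row 5, column 3: row 5 has {blue, green, teal, grey} and column 3 has {red, green, gold}, leaving only pink.
Row 5, column 5: row 5 has {blue, green, teal, pink, grey} and column 5 has {gold, grey}, leaving only red.
Row 5, column 1: row 5 has {red, blue, green, teal, pink, grey} and column 1 has {blue, teal, pink}, leaving only gold.
Row 6, column 6: row 6 has {red, blue, green, gold, teal} and column 6 has {red, blue, green, gold, teal, grey}, leaving only pink.
Row 6, column 7: row 6 has {red, blue, green, gold, teal, pink} and column 7 has {gold, teal, pink}, leaving only grey.
Row 7, column 1: row 7 has {red, blue, green, gold, pink} and column 1 has {blue, gold, teal, pink}, leaving only grey.
Row 4, column 1: row 4 has {red, gold, pink} and column 1 has {blue, gold, teal, pink, grey}, leaving only green.
Row 3, column 1: row 3 has {teal} and column 1 has {blue, green, gold, teal, pink, grey}, leaving only red.
Row 7, column 5: row 7 has {red, blue, green, gold, pink, grey} and column 5 has {red, gold, grey}, leaving only teal.
Row 4, column 5: row 4 has {red, green, gold, pink} and column 5 has {red, gold, teal, grey}, leaving only blue.
Row 4 already has {red, blue, green, gold, pink} and column 4 already has {red, green, teal, pink}, so row 4, column 4 must be grey.

grey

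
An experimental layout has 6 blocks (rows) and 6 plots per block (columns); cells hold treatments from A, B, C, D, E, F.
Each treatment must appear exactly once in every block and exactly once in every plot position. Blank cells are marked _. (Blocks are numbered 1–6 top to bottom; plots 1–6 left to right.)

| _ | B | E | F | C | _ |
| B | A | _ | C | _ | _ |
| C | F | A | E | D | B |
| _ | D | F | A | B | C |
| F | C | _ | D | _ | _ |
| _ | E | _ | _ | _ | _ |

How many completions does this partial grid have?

3

Block 1, plot 1: eliminating its block and plot leaves {A, D}.
Block 1, plot 6: eliminating its block and plot leaves {A, D}.
Block 2, plot 3: eliminating its block and plot leaves {D}.
Block 2, plot 5: eliminating its block and plot leaves {E, F}.
Block 2, plot 6: eliminating its block and plot leaves {D, E, F}.
Block 4, plot 1: eliminating its block and plot leaves {E}.
Block 5, plot 3: eliminating its block and plot leaves {B}.
Block 5, plot 5: eliminating its block and plot leaves {A, E}.
Block 5, plot 6: eliminating its block and plot leaves {A, E}.
Block 6, plot 1: eliminating its block and plot leaves {A, D}.
Block 6, plot 3: eliminating its block and plot leaves {B, C, D}.
Block 6, plot 4: eliminating its block and plot leaves {B}.
Block 6, plot 5: eliminating its block and plot leaves {A, F}.
Block 6, plot 6: eliminating its block and plot leaves {A, D, F}.
Enumerating the assignments across these blanks that avoid any block or plot repeat gives 3 completions.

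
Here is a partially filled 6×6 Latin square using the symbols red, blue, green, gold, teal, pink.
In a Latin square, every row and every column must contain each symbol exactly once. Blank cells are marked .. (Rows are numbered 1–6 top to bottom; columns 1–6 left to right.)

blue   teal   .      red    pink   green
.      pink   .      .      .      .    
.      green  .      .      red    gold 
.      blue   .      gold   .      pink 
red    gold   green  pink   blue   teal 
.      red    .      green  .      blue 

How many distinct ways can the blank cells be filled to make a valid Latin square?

5

Row 1, column 3: eliminating its row and column leaves {gold}.
Row 2, column 1: eliminating its row and column leaves {green, gold, teal}.
Row 2, column 3: eliminating its row and column leaves {red, blue, gold, teal}.
Row 2, column 4: eliminating its row and column leaves {blue, teal}.
Row 2, column 5: eliminating its row and column leaves {green, gold, teal}.
Row 2, column 6: eliminating its row and column leaves {red}.
Row 3, column 1: eliminating its row and column leaves {teal, pink}.
Row 3, column 3: eliminating its row and column leaves {blue, teal, pink}.
Row 3, column 4: eliminating its row and column leaves {blue, teal}.
Row 4, column 1: eliminating its row and column leaves {green, teal}.
Row 4, column 3: eliminating its row and column leaves {red, teal}.
Row 4, column 5: eliminating its row and column leaves {green, teal}.
Row 6, column 1: eliminating its row and column leaves {gold, teal, pink}.
Row 6, column 3: eliminating its row and column leaves {gold, teal, pink}.
Row 6, column 5: eliminating its row and column leaves {gold, teal}.
Enumerating the assignments across these blanks that avoid any row or column repeat gives 5 completions.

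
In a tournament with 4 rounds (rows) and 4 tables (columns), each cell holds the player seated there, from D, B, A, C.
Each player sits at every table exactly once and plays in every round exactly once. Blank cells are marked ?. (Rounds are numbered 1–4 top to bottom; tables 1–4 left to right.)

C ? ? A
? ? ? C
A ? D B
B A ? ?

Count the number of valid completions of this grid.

Round 1, table 2: eliminating its round and table leaves {D, B}.
Round 1, table 3: eliminating its round and table leaves {B}.
Round 2, table 1: eliminating its round and table leaves {D}.
Round 2, table 2: eliminating its round and table leaves {D, B}.
Round 2, table 3: eliminating its round and table leaves {B, A}.
Round 3, table 2: eliminating its round and table leaves {C}.
Round 4, table 3: eliminating its round and table leaves {C}.
Round 4, table 4: eliminating its round and table leaves {D}.
Only one assignment across all blanks avoids any round or table repeat, giving 1 completion.

1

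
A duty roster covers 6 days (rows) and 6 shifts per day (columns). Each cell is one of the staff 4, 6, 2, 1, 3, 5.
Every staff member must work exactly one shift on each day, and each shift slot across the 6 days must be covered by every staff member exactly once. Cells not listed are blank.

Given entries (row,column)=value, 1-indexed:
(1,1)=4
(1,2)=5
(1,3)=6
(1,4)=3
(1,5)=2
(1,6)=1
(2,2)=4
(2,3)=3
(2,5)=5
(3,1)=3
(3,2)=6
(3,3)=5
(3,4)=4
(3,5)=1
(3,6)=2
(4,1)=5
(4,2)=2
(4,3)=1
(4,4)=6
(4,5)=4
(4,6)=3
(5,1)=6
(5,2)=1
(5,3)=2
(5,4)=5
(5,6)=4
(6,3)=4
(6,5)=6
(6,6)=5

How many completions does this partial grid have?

2

Day 2, shift 1: eliminating its day and shift leaves {2, 1}.
Day 2, shift 4: eliminating its day and shift leaves {2, 1}.
Day 2, shift 6: eliminating its day and shift leaves {6}.
Day 5, shift 5: eliminating its day and shift leaves {3}.
Day 6, shift 1: eliminating its day and shift leaves {2, 1}.
Day 6, shift 2: eliminating its day and shift leaves {3}.
Day 6, shift 4: eliminating its day and shift leaves {2, 1}.
Enumerating the assignments across these blanks that avoid any day or shift repeat gives 2 completions.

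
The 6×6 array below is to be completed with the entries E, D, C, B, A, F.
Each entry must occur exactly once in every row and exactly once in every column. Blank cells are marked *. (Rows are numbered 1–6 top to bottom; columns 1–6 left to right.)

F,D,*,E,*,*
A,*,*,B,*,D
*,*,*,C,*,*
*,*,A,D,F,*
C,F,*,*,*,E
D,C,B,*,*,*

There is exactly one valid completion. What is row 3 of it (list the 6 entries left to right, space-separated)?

B A E C D F

Row 1, column 3: row 1 has {E, D, F} and column 3 has {B, A}, leaving only C.
Row 2, column 2: row 2 has {D, B, A} and column 2 has {D, C, F}, leaving only E.
Row 2, column 3: row 2 has {E, D, B, A} and column 3 has {C, B, A}, leaving only F.
Row 2, column 5: row 2 has {E, D, B, A, F} and column 5 has {F}, leaving only C.
Row 4, column 2: row 4 has {D, A, F} and column 2 has {E, D, C, F}, leaving only B.
Row 3, column 2: row 3 has {C} and column 2 has {E, D, C, B, F}, leaving only A.
Row 4, column 1: row 4 has {D, B, A, F} and column 1 has {D, C, A, F}, leaving only E.
Row 3, column 1: row 3 has {C, A} and column 1 has {E, D, C, A, F}, leaving only B.
Row 3, column 6: row 3 has {C, B, A} and column 6 has {E, D}, leaving only F.
Row 4, column 6: row 4 has {E, D, B, A, F} and column 6 has {E, D, F}, leaving only C.
Row 5, column 3: row 5 has {E, C, F} and column 3 has {C, B, A, F}, leaving only D.
Row 3, column 3: row 3 has {C, B, A, F} and column 3 has {D, C, B, A, F}, leaving only E.
Row 3, column 5: row 3 has {E, C, B, A, F} and column 5 has {C, F}, leaving only D.
So row 3 reads: B A E C D F.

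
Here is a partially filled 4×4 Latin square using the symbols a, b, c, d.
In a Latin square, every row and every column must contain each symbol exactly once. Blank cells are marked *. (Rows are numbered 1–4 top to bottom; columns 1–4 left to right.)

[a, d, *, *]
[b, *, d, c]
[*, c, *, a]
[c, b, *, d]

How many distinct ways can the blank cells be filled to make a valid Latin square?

1

Row 1, column 3: eliminating its row and column leaves {b, c}.
Row 1, column 4: eliminating its row and column leaves {b}.
Row 2, column 2: eliminating its row and column leaves {a}.
Row 3, column 1: eliminating its row and column leaves {d}.
Row 3, column 3: eliminating its row and column leaves {b}.
Row 4, column 3: eliminating its row and column leaves {a}.
Only one assignment across all blanks avoids any row or column repeat, giving 1 completion.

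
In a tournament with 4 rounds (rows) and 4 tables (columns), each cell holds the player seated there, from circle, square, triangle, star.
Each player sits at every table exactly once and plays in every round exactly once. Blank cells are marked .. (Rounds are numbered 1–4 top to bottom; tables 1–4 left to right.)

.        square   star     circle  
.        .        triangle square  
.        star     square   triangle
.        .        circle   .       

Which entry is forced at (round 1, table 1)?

triangle

Round 1 already has {circle, square, star} and table 1 already has {}, so round 1, table 1 must be triangle.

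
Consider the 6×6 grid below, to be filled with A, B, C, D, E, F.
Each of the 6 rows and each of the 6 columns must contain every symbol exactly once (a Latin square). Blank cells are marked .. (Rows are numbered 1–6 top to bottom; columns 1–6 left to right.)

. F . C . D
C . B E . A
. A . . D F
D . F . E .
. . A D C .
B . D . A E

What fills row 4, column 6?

C

Row 1, column 3: row 1 has {C, D, F} and column 3 has {A, B, D, F}, leaving only E.
Row 1, column 1: row 1 has {C, D, E, F} and column 1 has {B, C, D}, leaving only A.
Row 1, column 5: row 1 has {A, C, D, E, F} and column 5 has {A, C, D, E}, leaving only B.
Row 2, column 2: row 2 has {A, B, C, E} and column 2 has {A, F}, leaving only D.
Row 2, column 5: row 2 has {A, B, C, D, E} and column 5 has {A, B, C, D, E}, leaving only F.
Row 3, column 1: row 3 has {A, D, F} and column 1 has {A, B, C, D}, leaving only E.
Row 3, column 3: row 3 has {A, D, E, F} and column 3 has {A, B, D, E, F}, leaving only C.
Row 3, column 4: row 3 has {A, C, D, E, F} and column 4 has {C, D, E}, leaving only B.
Row 4, column 4: row 4 has {D, E, F} and column 4 has {B, C, D, E}, leaving only A.
Row 5, column 1: row 5 has {A, C, D} and column 1 has {A, B, C, D, E}, leaving only F.
Row 5, column 6: row 5 has {A, C, D, F} and column 6 has {A, D, E, F}, leaving only B.
Row 4 already has {A, D, E, F} and column 6 already has {A, B, D, E, F}, so row 4, column 6 must be C.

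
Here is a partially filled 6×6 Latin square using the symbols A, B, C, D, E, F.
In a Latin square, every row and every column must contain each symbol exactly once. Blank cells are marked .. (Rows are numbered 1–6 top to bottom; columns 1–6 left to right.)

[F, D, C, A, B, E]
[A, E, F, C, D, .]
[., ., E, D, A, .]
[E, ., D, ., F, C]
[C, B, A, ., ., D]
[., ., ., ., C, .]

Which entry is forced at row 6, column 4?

Row 2, column 6: row 2 has {A, C, D, E, F} and column 6 has {C, D, E}, leaving only B.
Row 3, column 1: row 3 has {A, D, E} and column 1 has {A, C, E, F}, leaving only B.
Row 3, column 6: row 3 has {A, B, D, E} and column 6 has {B, C, D, E}, leaving only F.
Row 3, column 2: row 3 has {A, B, D, E, F} and column 2 has {B, D, E}, leaving only C.
Row 4, column 2: row 4 has {C, D, E, F} and column 2 has {B, C, D, E}, leaving only A.
Row 4, column 4: row 4 has {A, C, D, E, F} and column 4 has {A, C, D}, leaving only B.
Row 5, column 5: row 5 has {A, B, C, D} and column 5 has {A, B, C, D, F}, leaving only E.
Row 5, column 4: row 5 has {A, B, C, D, E} and column 4 has {A, B, C, D}, leaving only F.
Row 6 already has {C} and column 4 already has {A, B, C, D, F}, so row 6, column 4 must be E.

E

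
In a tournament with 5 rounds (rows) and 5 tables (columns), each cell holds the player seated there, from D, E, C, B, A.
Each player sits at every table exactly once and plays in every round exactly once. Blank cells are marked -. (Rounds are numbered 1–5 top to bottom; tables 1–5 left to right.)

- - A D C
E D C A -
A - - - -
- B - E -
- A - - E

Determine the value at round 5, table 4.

C

Round 1, table 1: round 1 has {D, C, A} and table 1 has {E, A}, leaving only B.
Round 1, table 2: round 1 has {D, C, B, A} and table 2 has {D, B, A}, leaving only E.
Round 2, table 5: round 2 has {D, E, C, A} and table 5 has {E, C}, leaving only B.
Round 3, table 2: round 3 has {A} and table 2 has {D, E, B, A}, leaving only C.
Round 3, table 4: round 3 has {C, A} and table 4 has {D, E, A}, leaving only B.
Round 5 already has {E, A} and table 4 already has {D, E, B, A}, so round 5, table 4 must be C.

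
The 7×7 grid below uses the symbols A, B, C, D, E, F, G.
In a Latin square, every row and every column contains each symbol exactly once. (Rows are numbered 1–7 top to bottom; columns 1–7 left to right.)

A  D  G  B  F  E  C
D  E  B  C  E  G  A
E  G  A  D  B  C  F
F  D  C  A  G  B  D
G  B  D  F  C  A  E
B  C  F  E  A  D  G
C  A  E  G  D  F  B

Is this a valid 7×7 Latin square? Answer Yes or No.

Row 2 contains E twice (at columns 2 and 5); row 4 is also not a permutation.

No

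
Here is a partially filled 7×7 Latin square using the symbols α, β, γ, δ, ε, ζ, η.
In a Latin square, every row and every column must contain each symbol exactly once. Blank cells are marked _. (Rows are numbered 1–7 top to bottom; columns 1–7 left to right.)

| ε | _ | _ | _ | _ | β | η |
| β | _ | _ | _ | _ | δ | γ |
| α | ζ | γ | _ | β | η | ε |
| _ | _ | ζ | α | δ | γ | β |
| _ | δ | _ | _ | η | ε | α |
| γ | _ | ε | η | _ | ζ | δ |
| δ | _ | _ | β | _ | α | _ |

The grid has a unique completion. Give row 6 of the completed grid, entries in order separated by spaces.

Row 6, column 5: row 6 has {γ, δ, ε, ζ, η} and column 5 has {β, δ, η}, leaving only α.
Row 6, column 2: row 6 has {α, γ, δ, ε, ζ, η} and column 2 has {δ, ζ}, leaving only β.
So row 6 reads: γ β ε η α ζ δ.

γ β ε η α ζ δ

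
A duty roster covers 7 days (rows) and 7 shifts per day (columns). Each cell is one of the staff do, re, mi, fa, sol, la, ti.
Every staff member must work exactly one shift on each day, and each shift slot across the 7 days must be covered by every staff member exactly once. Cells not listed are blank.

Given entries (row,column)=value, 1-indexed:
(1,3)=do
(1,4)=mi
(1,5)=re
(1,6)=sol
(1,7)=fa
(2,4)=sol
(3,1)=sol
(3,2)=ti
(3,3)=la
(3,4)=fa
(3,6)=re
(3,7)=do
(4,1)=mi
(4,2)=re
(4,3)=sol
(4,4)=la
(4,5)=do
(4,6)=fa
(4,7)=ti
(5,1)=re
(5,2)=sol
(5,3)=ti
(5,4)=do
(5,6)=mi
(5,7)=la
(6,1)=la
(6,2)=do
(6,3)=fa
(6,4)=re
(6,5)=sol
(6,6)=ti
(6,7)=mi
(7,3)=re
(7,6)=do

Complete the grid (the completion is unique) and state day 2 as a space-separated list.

do fa mi sol ti la re

Day 2, shift 3: day 2 has {sol} and shift 3 has {do, re, fa, sol, la, ti}, leaving only mi.
Day 2, shift 6: day 2 has {mi, sol} and shift 6 has {do, re, mi, fa, sol, ti}, leaving only la.
Day 2, shift 2: day 2 has {mi, sol, la} and shift 2 has {do, re, sol, ti}, leaving only fa.
Day 2, shift 5: day 2 has {mi, fa, sol, la} and shift 5 has {do, re, sol}, leaving only ti.
Day 2, shift 1: day 2 has {mi, fa, sol, la, ti} and shift 1 has {re, mi, sol, la}, leaving only do.
Day 2, shift 7: day 2 has {do, mi, fa, sol, la, ti} and shift 7 has {do, mi, fa, la, ti}, leaving only re.
So day 2 reads: do fa mi sol ti la re.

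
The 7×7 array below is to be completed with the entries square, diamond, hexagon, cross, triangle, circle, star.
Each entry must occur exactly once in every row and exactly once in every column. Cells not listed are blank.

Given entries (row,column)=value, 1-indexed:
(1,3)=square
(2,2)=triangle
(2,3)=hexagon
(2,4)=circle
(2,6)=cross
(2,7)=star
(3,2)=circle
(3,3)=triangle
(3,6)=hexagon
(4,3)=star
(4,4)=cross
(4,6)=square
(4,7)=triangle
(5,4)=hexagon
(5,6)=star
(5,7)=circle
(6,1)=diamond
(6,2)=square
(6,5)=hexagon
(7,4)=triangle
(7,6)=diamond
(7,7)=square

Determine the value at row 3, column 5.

Row 2, column 1: row 2 has {hexagon, cross, triangle, circle, star} and column 1 has {diamond}, leaving only square.
Row 2, column 5: row 2 has {square, hexagon, cross, triangle, circle, star} and column 5 has {hexagon}, leaving only diamond.
Row 4, column 5: row 4 has {square, cross, triangle, star} and column 5 has {diamond, hexagon}, leaving only circle.
Row 4, column 1: row 4 has {square, cross, triangle, circle, star} and column 1 has {square, diamond}, leaving only hexagon.
Row 4, column 2: row 4 has {square, hexagon, cross, triangle, circle, star} and column 2 has {square, triangle, circle}, leaving only diamond.
Row 5, column 2: row 5 has {hexagon, circle, star} and column 2 has {square, diamond, triangle, circle}, leaving only cross.
Row 5, column 1: row 5 has {hexagon, cross, circle, star} and column 1 has {square, diamond, hexagon}, leaving only triangle.
Row 5, column 3: row 5 has {hexagon, cross, triangle, circle, star} and column 3 has {square, hexagon, triangle, star}, leaving only diamond.
Row 5, column 5: row 5 has {diamond, hexagon, cross, triangle, circle, star} and column 5 has {diamond, hexagon, circle}, leaving only square.
Row 6, column 4: row 6 has {square, diamond, hexagon} and column 4 has {hexagon, cross, triangle, circle}, leaving only star.
Row 1, column 4: row 1 has {square} and column 4 has {hexagon, cross, triangle, circle, star}, leaving only diamond.
Row 3, column 4: row 3 has {hexagon, triangle, circle} and column 4 has {diamond, hexagon, cross, triangle, circle, star}, leaving only square.
Row 6, column 7: row 6 has {square, diamond, hexagon, star} and column 7 has {square, triangle, circle, star}, leaving only cross.
Row 1, column 7: row 1 has {square, diamond} and column 7 has {square, cross, triangle, circle, star}, leaving only hexagon.
Row 1, column 2: row 1 has {square, diamond, hexagon} and column 2 has {square, diamond, cross, triangle, circle}, leaving only star.
Row 3, column 7: row 3 has {square, hexagon, triangle, circle} and column 7 has {square, hexagon, cross, triangle, circle, star}, leaving only diamond.
Row 6, column 3: row 6 has {square, diamond, hexagon, cross, star} and column 3 has {square, diamond, hexagon, triangle, star}, leaving only circle.
Row 6, column 6: row 6 has {square, diamond, hexagon, cross, circle, star} and column 6 has {square, diamond, hexagon, cross, star}, leaving only triangle.
Row 1, column 6: row 1 has {square, diamond, hexagon, star} and column 6 has {square, diamond, hexagon, cross, triangle, star}, leaving only circle.
Row 1, column 1: row 1 has {square, diamond, hexagon, circle, star} and column 1 has {square, diamond, hexagon, triangle}, leaving only cross.
Row 1, column 5: row 1 has {square, diamond, hexagon, cross, circle, star} and column 5 has {square, diamond, hexagon, circle}, leaving only triangle.
Row 3, column 1: row 3 has {square, diamond, hexagon, triangle, circle} and column 1 has {square, diamond, hexagon, cross, triangle}, leaving only star.
Row 3 already has {square, diamond, hexagon, triangle, circle, star} and column 5 already has {square, diamond, hexagon, triangle, circle}, so row 3, column 5 must be cross.

cross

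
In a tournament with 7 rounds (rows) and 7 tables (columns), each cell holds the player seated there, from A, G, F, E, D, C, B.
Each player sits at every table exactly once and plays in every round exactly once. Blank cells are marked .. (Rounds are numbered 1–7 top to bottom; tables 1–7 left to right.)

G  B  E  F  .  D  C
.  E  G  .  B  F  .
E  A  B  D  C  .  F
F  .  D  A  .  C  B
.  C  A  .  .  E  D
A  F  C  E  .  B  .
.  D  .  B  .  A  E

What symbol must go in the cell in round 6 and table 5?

D

Round 1, table 5: round 1 has {G, F, E, D, C, B} and table 5 has {C, B}, leaving only A.
Round 2, table 4: round 2 has {G, F, E, B} and table 4 has {A, F, E, D, B}, leaving only C.
Round 2, table 1: round 2 has {G, F, E, C, B} and table 1 has {A, G, F, E}, leaving only D.
Round 2, table 7: round 2 has {G, F, E, D, C, B} and table 7 has {F, E, D, C, B}, leaving only A.
Round 3, table 6: round 3 has {A, F, E, D, C, B} and table 6 has {A, F, E, D, C, B}, leaving only G.
Round 4, table 2: round 4 has {A, F, D, C, B} and table 2 has {A, F, E, D, C, B}, leaving only G.
Round 4, table 5: round 4 has {A, G, F, D, C, B} and table 5 has {A, C, B}, leaving only E.
Round 5, table 1: round 5 has {A, E, D, C} and table 1 has {A, G, F, E, D}, leaving only B.
Round 5, table 4: round 5 has {A, E, D, C, B} and table 4 has {A, F, E, D, C, B}, leaving only G.
Round 5, table 5: round 5 has {A, G, E, D, C, B} and table 5 has {A, E, C, B}, leaving only F.
Round 6, table 7: round 6 has {A, F, E, C, B} and table 7 has {A, F, E, D, C, B}, leaving only G.
Round 6 already has {A, G, F, E, C, B} and table 5 already has {A, F, E, C, B}, so round 6, table 5 must be D.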